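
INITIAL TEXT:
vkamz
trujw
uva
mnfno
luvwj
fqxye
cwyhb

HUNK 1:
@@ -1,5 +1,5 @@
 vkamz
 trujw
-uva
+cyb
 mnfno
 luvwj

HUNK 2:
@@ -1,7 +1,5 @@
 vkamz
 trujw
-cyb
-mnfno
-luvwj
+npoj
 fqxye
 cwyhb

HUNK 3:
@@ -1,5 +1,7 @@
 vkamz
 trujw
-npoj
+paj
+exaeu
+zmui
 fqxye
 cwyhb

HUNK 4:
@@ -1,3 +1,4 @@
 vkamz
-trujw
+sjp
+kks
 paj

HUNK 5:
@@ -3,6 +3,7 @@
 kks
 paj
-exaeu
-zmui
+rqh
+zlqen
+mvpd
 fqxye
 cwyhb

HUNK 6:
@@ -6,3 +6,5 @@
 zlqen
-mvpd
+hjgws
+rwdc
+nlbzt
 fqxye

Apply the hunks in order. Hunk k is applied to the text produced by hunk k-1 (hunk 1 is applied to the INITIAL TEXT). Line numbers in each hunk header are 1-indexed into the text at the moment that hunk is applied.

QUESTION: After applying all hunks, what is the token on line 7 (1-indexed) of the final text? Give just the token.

Answer: hjgws

Derivation:
Hunk 1: at line 1 remove [uva] add [cyb] -> 7 lines: vkamz trujw cyb mnfno luvwj fqxye cwyhb
Hunk 2: at line 1 remove [cyb,mnfno,luvwj] add [npoj] -> 5 lines: vkamz trujw npoj fqxye cwyhb
Hunk 3: at line 1 remove [npoj] add [paj,exaeu,zmui] -> 7 lines: vkamz trujw paj exaeu zmui fqxye cwyhb
Hunk 4: at line 1 remove [trujw] add [sjp,kks] -> 8 lines: vkamz sjp kks paj exaeu zmui fqxye cwyhb
Hunk 5: at line 3 remove [exaeu,zmui] add [rqh,zlqen,mvpd] -> 9 lines: vkamz sjp kks paj rqh zlqen mvpd fqxye cwyhb
Hunk 6: at line 6 remove [mvpd] add [hjgws,rwdc,nlbzt] -> 11 lines: vkamz sjp kks paj rqh zlqen hjgws rwdc nlbzt fqxye cwyhb
Final line 7: hjgws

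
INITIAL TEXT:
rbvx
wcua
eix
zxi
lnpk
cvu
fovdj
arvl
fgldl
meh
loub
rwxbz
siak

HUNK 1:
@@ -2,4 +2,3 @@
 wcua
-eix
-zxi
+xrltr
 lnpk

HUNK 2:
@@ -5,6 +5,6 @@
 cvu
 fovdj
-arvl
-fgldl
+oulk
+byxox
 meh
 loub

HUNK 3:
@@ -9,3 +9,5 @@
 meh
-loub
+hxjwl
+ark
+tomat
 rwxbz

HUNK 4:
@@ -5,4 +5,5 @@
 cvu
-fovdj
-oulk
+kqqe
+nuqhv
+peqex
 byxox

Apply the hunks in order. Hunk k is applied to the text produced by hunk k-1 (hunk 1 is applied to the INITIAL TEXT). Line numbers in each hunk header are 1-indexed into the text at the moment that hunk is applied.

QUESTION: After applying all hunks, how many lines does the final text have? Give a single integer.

Answer: 15

Derivation:
Hunk 1: at line 2 remove [eix,zxi] add [xrltr] -> 12 lines: rbvx wcua xrltr lnpk cvu fovdj arvl fgldl meh loub rwxbz siak
Hunk 2: at line 5 remove [arvl,fgldl] add [oulk,byxox] -> 12 lines: rbvx wcua xrltr lnpk cvu fovdj oulk byxox meh loub rwxbz siak
Hunk 3: at line 9 remove [loub] add [hxjwl,ark,tomat] -> 14 lines: rbvx wcua xrltr lnpk cvu fovdj oulk byxox meh hxjwl ark tomat rwxbz siak
Hunk 4: at line 5 remove [fovdj,oulk] add [kqqe,nuqhv,peqex] -> 15 lines: rbvx wcua xrltr lnpk cvu kqqe nuqhv peqex byxox meh hxjwl ark tomat rwxbz siak
Final line count: 15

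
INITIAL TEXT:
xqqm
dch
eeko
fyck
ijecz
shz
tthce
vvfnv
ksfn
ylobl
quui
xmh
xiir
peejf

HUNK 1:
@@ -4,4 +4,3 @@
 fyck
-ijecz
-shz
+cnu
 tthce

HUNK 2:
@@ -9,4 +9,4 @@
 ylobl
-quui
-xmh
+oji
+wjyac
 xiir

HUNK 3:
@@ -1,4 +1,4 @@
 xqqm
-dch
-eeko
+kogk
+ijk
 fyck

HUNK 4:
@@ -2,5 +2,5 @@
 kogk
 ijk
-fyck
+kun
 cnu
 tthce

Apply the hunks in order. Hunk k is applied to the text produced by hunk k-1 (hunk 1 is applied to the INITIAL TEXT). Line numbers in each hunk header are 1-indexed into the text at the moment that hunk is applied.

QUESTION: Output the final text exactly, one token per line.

Hunk 1: at line 4 remove [ijecz,shz] add [cnu] -> 13 lines: xqqm dch eeko fyck cnu tthce vvfnv ksfn ylobl quui xmh xiir peejf
Hunk 2: at line 9 remove [quui,xmh] add [oji,wjyac] -> 13 lines: xqqm dch eeko fyck cnu tthce vvfnv ksfn ylobl oji wjyac xiir peejf
Hunk 3: at line 1 remove [dch,eeko] add [kogk,ijk] -> 13 lines: xqqm kogk ijk fyck cnu tthce vvfnv ksfn ylobl oji wjyac xiir peejf
Hunk 4: at line 2 remove [fyck] add [kun] -> 13 lines: xqqm kogk ijk kun cnu tthce vvfnv ksfn ylobl oji wjyac xiir peejf

Answer: xqqm
kogk
ijk
kun
cnu
tthce
vvfnv
ksfn
ylobl
oji
wjyac
xiir
peejf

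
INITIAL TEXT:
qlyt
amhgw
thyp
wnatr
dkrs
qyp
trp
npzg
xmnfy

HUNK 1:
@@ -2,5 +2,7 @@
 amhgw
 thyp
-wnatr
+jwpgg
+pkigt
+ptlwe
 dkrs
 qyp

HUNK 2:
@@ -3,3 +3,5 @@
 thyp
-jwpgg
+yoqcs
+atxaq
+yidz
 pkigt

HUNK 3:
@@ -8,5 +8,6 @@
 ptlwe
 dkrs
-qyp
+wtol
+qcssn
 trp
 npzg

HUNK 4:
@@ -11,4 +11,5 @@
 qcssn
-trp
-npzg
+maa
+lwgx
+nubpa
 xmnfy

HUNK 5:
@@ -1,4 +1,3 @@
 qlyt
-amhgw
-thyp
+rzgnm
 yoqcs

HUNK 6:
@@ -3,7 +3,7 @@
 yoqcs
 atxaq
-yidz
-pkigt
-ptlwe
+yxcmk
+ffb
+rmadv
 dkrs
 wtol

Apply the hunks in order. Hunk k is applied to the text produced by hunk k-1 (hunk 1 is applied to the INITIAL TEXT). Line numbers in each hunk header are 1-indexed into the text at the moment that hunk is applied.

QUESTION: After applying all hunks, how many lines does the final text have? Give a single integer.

Answer: 14

Derivation:
Hunk 1: at line 2 remove [wnatr] add [jwpgg,pkigt,ptlwe] -> 11 lines: qlyt amhgw thyp jwpgg pkigt ptlwe dkrs qyp trp npzg xmnfy
Hunk 2: at line 3 remove [jwpgg] add [yoqcs,atxaq,yidz] -> 13 lines: qlyt amhgw thyp yoqcs atxaq yidz pkigt ptlwe dkrs qyp trp npzg xmnfy
Hunk 3: at line 8 remove [qyp] add [wtol,qcssn] -> 14 lines: qlyt amhgw thyp yoqcs atxaq yidz pkigt ptlwe dkrs wtol qcssn trp npzg xmnfy
Hunk 4: at line 11 remove [trp,npzg] add [maa,lwgx,nubpa] -> 15 lines: qlyt amhgw thyp yoqcs atxaq yidz pkigt ptlwe dkrs wtol qcssn maa lwgx nubpa xmnfy
Hunk 5: at line 1 remove [amhgw,thyp] add [rzgnm] -> 14 lines: qlyt rzgnm yoqcs atxaq yidz pkigt ptlwe dkrs wtol qcssn maa lwgx nubpa xmnfy
Hunk 6: at line 3 remove [yidz,pkigt,ptlwe] add [yxcmk,ffb,rmadv] -> 14 lines: qlyt rzgnm yoqcs atxaq yxcmk ffb rmadv dkrs wtol qcssn maa lwgx nubpa xmnfy
Final line count: 14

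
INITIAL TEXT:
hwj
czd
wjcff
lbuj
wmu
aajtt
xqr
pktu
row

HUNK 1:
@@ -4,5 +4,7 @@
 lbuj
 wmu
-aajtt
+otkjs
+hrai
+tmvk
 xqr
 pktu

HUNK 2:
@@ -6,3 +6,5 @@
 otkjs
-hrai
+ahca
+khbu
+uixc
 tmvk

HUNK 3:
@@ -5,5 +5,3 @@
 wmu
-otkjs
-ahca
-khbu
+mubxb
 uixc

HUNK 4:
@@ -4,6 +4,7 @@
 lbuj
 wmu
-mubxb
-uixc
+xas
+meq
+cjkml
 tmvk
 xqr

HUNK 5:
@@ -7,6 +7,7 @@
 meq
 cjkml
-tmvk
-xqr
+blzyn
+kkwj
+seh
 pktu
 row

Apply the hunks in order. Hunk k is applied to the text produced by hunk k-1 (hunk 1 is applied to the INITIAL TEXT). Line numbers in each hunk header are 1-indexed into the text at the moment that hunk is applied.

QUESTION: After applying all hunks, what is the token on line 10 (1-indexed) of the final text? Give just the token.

Answer: kkwj

Derivation:
Hunk 1: at line 4 remove [aajtt] add [otkjs,hrai,tmvk] -> 11 lines: hwj czd wjcff lbuj wmu otkjs hrai tmvk xqr pktu row
Hunk 2: at line 6 remove [hrai] add [ahca,khbu,uixc] -> 13 lines: hwj czd wjcff lbuj wmu otkjs ahca khbu uixc tmvk xqr pktu row
Hunk 3: at line 5 remove [otkjs,ahca,khbu] add [mubxb] -> 11 lines: hwj czd wjcff lbuj wmu mubxb uixc tmvk xqr pktu row
Hunk 4: at line 4 remove [mubxb,uixc] add [xas,meq,cjkml] -> 12 lines: hwj czd wjcff lbuj wmu xas meq cjkml tmvk xqr pktu row
Hunk 5: at line 7 remove [tmvk,xqr] add [blzyn,kkwj,seh] -> 13 lines: hwj czd wjcff lbuj wmu xas meq cjkml blzyn kkwj seh pktu row
Final line 10: kkwj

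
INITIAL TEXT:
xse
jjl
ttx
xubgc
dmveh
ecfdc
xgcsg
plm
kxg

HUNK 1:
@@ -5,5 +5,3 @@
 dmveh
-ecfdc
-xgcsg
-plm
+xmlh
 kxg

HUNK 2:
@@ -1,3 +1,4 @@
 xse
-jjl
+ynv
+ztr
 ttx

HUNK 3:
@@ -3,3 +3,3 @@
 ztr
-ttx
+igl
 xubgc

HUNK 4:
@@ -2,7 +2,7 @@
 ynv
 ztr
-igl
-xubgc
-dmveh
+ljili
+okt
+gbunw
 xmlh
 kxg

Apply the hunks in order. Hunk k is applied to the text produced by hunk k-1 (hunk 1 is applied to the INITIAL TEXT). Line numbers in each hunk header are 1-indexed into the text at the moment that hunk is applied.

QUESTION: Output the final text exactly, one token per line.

Hunk 1: at line 5 remove [ecfdc,xgcsg,plm] add [xmlh] -> 7 lines: xse jjl ttx xubgc dmveh xmlh kxg
Hunk 2: at line 1 remove [jjl] add [ynv,ztr] -> 8 lines: xse ynv ztr ttx xubgc dmveh xmlh kxg
Hunk 3: at line 3 remove [ttx] add [igl] -> 8 lines: xse ynv ztr igl xubgc dmveh xmlh kxg
Hunk 4: at line 2 remove [igl,xubgc,dmveh] add [ljili,okt,gbunw] -> 8 lines: xse ynv ztr ljili okt gbunw xmlh kxg

Answer: xse
ynv
ztr
ljili
okt
gbunw
xmlh
kxg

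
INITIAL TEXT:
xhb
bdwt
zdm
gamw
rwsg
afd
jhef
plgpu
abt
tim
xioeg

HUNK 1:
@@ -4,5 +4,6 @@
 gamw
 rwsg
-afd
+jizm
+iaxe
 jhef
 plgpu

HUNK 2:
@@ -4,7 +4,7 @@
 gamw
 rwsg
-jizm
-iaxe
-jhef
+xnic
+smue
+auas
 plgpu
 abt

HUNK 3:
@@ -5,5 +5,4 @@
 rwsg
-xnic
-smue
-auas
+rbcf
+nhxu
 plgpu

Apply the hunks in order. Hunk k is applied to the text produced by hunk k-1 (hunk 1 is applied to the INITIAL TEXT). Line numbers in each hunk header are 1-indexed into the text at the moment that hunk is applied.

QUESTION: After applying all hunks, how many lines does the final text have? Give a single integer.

Hunk 1: at line 4 remove [afd] add [jizm,iaxe] -> 12 lines: xhb bdwt zdm gamw rwsg jizm iaxe jhef plgpu abt tim xioeg
Hunk 2: at line 4 remove [jizm,iaxe,jhef] add [xnic,smue,auas] -> 12 lines: xhb bdwt zdm gamw rwsg xnic smue auas plgpu abt tim xioeg
Hunk 3: at line 5 remove [xnic,smue,auas] add [rbcf,nhxu] -> 11 lines: xhb bdwt zdm gamw rwsg rbcf nhxu plgpu abt tim xioeg
Final line count: 11

Answer: 11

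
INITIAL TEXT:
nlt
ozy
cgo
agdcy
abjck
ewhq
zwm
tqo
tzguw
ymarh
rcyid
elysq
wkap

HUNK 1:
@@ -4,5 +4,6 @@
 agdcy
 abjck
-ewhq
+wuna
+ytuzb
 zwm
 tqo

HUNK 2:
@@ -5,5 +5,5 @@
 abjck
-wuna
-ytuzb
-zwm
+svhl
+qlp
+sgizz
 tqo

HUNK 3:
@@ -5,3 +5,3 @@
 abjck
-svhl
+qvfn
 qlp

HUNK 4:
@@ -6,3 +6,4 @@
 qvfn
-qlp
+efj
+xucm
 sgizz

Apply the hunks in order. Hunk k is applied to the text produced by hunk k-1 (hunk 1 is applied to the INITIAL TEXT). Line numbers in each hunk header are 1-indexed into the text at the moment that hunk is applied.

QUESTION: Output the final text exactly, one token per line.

Answer: nlt
ozy
cgo
agdcy
abjck
qvfn
efj
xucm
sgizz
tqo
tzguw
ymarh
rcyid
elysq
wkap

Derivation:
Hunk 1: at line 4 remove [ewhq] add [wuna,ytuzb] -> 14 lines: nlt ozy cgo agdcy abjck wuna ytuzb zwm tqo tzguw ymarh rcyid elysq wkap
Hunk 2: at line 5 remove [wuna,ytuzb,zwm] add [svhl,qlp,sgizz] -> 14 lines: nlt ozy cgo agdcy abjck svhl qlp sgizz tqo tzguw ymarh rcyid elysq wkap
Hunk 3: at line 5 remove [svhl] add [qvfn] -> 14 lines: nlt ozy cgo agdcy abjck qvfn qlp sgizz tqo tzguw ymarh rcyid elysq wkap
Hunk 4: at line 6 remove [qlp] add [efj,xucm] -> 15 lines: nlt ozy cgo agdcy abjck qvfn efj xucm sgizz tqo tzguw ymarh rcyid elysq wkap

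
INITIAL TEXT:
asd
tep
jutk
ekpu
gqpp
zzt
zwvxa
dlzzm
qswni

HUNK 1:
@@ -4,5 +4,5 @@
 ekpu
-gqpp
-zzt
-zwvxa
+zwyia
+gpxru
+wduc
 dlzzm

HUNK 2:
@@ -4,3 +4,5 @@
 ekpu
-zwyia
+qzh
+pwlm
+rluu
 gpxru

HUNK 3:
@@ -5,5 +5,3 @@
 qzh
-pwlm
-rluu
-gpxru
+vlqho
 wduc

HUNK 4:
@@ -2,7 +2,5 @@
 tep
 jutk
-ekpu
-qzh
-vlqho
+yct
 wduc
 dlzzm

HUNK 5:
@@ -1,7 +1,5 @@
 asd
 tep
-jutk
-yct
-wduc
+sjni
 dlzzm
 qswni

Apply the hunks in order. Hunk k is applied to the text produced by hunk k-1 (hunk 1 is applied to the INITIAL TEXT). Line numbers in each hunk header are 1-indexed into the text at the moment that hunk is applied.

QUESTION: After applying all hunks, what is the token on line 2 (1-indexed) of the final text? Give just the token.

Hunk 1: at line 4 remove [gqpp,zzt,zwvxa] add [zwyia,gpxru,wduc] -> 9 lines: asd tep jutk ekpu zwyia gpxru wduc dlzzm qswni
Hunk 2: at line 4 remove [zwyia] add [qzh,pwlm,rluu] -> 11 lines: asd tep jutk ekpu qzh pwlm rluu gpxru wduc dlzzm qswni
Hunk 3: at line 5 remove [pwlm,rluu,gpxru] add [vlqho] -> 9 lines: asd tep jutk ekpu qzh vlqho wduc dlzzm qswni
Hunk 4: at line 2 remove [ekpu,qzh,vlqho] add [yct] -> 7 lines: asd tep jutk yct wduc dlzzm qswni
Hunk 5: at line 1 remove [jutk,yct,wduc] add [sjni] -> 5 lines: asd tep sjni dlzzm qswni
Final line 2: tep

Answer: tep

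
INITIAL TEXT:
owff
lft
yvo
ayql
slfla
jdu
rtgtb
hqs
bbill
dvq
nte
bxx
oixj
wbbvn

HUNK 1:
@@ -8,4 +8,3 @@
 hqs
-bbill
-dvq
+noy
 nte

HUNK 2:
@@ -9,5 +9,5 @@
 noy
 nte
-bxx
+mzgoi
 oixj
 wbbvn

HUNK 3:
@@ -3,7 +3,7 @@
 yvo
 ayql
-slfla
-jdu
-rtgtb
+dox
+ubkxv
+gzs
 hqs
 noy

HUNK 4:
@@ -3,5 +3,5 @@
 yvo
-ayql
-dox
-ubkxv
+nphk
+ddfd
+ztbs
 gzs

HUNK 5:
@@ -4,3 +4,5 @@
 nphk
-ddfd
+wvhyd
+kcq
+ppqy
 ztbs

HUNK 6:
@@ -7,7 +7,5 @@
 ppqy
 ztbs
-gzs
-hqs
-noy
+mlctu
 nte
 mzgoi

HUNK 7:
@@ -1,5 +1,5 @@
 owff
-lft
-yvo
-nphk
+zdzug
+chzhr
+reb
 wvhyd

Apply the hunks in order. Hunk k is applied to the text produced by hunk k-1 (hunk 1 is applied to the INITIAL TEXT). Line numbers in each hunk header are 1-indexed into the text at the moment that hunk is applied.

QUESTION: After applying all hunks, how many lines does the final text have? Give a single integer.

Hunk 1: at line 8 remove [bbill,dvq] add [noy] -> 13 lines: owff lft yvo ayql slfla jdu rtgtb hqs noy nte bxx oixj wbbvn
Hunk 2: at line 9 remove [bxx] add [mzgoi] -> 13 lines: owff lft yvo ayql slfla jdu rtgtb hqs noy nte mzgoi oixj wbbvn
Hunk 3: at line 3 remove [slfla,jdu,rtgtb] add [dox,ubkxv,gzs] -> 13 lines: owff lft yvo ayql dox ubkxv gzs hqs noy nte mzgoi oixj wbbvn
Hunk 4: at line 3 remove [ayql,dox,ubkxv] add [nphk,ddfd,ztbs] -> 13 lines: owff lft yvo nphk ddfd ztbs gzs hqs noy nte mzgoi oixj wbbvn
Hunk 5: at line 4 remove [ddfd] add [wvhyd,kcq,ppqy] -> 15 lines: owff lft yvo nphk wvhyd kcq ppqy ztbs gzs hqs noy nte mzgoi oixj wbbvn
Hunk 6: at line 7 remove [gzs,hqs,noy] add [mlctu] -> 13 lines: owff lft yvo nphk wvhyd kcq ppqy ztbs mlctu nte mzgoi oixj wbbvn
Hunk 7: at line 1 remove [lft,yvo,nphk] add [zdzug,chzhr,reb] -> 13 lines: owff zdzug chzhr reb wvhyd kcq ppqy ztbs mlctu nte mzgoi oixj wbbvn
Final line count: 13

Answer: 13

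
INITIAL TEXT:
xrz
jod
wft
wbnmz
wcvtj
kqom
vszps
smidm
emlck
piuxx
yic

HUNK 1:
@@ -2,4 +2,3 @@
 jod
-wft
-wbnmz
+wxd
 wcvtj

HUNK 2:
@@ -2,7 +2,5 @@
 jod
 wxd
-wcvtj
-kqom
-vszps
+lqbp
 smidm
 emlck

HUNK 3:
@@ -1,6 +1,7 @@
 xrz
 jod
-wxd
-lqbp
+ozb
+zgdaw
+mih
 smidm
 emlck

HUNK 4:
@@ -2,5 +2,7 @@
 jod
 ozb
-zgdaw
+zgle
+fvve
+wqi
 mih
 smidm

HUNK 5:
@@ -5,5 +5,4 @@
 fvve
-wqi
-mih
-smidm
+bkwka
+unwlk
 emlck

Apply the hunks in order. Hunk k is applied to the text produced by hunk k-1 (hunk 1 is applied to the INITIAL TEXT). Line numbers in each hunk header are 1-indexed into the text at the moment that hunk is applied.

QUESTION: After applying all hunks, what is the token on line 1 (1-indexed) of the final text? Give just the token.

Hunk 1: at line 2 remove [wft,wbnmz] add [wxd] -> 10 lines: xrz jod wxd wcvtj kqom vszps smidm emlck piuxx yic
Hunk 2: at line 2 remove [wcvtj,kqom,vszps] add [lqbp] -> 8 lines: xrz jod wxd lqbp smidm emlck piuxx yic
Hunk 3: at line 1 remove [wxd,lqbp] add [ozb,zgdaw,mih] -> 9 lines: xrz jod ozb zgdaw mih smidm emlck piuxx yic
Hunk 4: at line 2 remove [zgdaw] add [zgle,fvve,wqi] -> 11 lines: xrz jod ozb zgle fvve wqi mih smidm emlck piuxx yic
Hunk 5: at line 5 remove [wqi,mih,smidm] add [bkwka,unwlk] -> 10 lines: xrz jod ozb zgle fvve bkwka unwlk emlck piuxx yic
Final line 1: xrz

Answer: xrz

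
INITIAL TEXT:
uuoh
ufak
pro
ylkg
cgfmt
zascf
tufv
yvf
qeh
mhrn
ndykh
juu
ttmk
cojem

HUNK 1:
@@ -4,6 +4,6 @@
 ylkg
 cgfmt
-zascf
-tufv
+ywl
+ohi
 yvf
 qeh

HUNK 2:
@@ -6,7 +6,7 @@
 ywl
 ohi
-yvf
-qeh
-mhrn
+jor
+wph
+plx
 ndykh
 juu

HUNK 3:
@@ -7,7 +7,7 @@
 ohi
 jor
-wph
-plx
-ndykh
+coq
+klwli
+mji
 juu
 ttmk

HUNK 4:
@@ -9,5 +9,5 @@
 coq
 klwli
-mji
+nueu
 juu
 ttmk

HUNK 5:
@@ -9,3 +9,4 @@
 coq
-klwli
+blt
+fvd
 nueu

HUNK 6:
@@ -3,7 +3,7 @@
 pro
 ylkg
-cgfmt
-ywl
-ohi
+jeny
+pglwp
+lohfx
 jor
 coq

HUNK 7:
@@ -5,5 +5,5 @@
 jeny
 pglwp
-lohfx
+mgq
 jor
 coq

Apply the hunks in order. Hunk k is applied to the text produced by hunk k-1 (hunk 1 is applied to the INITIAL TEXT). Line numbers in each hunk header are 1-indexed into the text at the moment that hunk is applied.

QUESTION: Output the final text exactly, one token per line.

Answer: uuoh
ufak
pro
ylkg
jeny
pglwp
mgq
jor
coq
blt
fvd
nueu
juu
ttmk
cojem

Derivation:
Hunk 1: at line 4 remove [zascf,tufv] add [ywl,ohi] -> 14 lines: uuoh ufak pro ylkg cgfmt ywl ohi yvf qeh mhrn ndykh juu ttmk cojem
Hunk 2: at line 6 remove [yvf,qeh,mhrn] add [jor,wph,plx] -> 14 lines: uuoh ufak pro ylkg cgfmt ywl ohi jor wph plx ndykh juu ttmk cojem
Hunk 3: at line 7 remove [wph,plx,ndykh] add [coq,klwli,mji] -> 14 lines: uuoh ufak pro ylkg cgfmt ywl ohi jor coq klwli mji juu ttmk cojem
Hunk 4: at line 9 remove [mji] add [nueu] -> 14 lines: uuoh ufak pro ylkg cgfmt ywl ohi jor coq klwli nueu juu ttmk cojem
Hunk 5: at line 9 remove [klwli] add [blt,fvd] -> 15 lines: uuoh ufak pro ylkg cgfmt ywl ohi jor coq blt fvd nueu juu ttmk cojem
Hunk 6: at line 3 remove [cgfmt,ywl,ohi] add [jeny,pglwp,lohfx] -> 15 lines: uuoh ufak pro ylkg jeny pglwp lohfx jor coq blt fvd nueu juu ttmk cojem
Hunk 7: at line 5 remove [lohfx] add [mgq] -> 15 lines: uuoh ufak pro ylkg jeny pglwp mgq jor coq blt fvd nueu juu ttmk cojem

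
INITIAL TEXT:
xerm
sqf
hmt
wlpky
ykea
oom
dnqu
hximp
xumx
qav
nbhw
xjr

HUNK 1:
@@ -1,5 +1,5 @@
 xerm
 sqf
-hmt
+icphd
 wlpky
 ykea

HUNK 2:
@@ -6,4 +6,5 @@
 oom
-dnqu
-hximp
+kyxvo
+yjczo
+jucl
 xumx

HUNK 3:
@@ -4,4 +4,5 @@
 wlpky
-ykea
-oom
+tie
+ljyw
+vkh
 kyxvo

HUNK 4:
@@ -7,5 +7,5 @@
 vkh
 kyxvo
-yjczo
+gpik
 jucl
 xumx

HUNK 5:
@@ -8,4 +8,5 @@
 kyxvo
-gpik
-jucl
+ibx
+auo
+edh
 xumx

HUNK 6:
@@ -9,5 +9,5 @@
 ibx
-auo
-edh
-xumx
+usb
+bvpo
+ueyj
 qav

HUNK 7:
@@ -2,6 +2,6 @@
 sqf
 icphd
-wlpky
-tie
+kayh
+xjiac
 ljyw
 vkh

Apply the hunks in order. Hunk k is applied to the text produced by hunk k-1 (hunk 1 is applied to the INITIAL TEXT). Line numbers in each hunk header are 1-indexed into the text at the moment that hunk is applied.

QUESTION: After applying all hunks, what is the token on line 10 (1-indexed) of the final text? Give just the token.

Answer: usb

Derivation:
Hunk 1: at line 1 remove [hmt] add [icphd] -> 12 lines: xerm sqf icphd wlpky ykea oom dnqu hximp xumx qav nbhw xjr
Hunk 2: at line 6 remove [dnqu,hximp] add [kyxvo,yjczo,jucl] -> 13 lines: xerm sqf icphd wlpky ykea oom kyxvo yjczo jucl xumx qav nbhw xjr
Hunk 3: at line 4 remove [ykea,oom] add [tie,ljyw,vkh] -> 14 lines: xerm sqf icphd wlpky tie ljyw vkh kyxvo yjczo jucl xumx qav nbhw xjr
Hunk 4: at line 7 remove [yjczo] add [gpik] -> 14 lines: xerm sqf icphd wlpky tie ljyw vkh kyxvo gpik jucl xumx qav nbhw xjr
Hunk 5: at line 8 remove [gpik,jucl] add [ibx,auo,edh] -> 15 lines: xerm sqf icphd wlpky tie ljyw vkh kyxvo ibx auo edh xumx qav nbhw xjr
Hunk 6: at line 9 remove [auo,edh,xumx] add [usb,bvpo,ueyj] -> 15 lines: xerm sqf icphd wlpky tie ljyw vkh kyxvo ibx usb bvpo ueyj qav nbhw xjr
Hunk 7: at line 2 remove [wlpky,tie] add [kayh,xjiac] -> 15 lines: xerm sqf icphd kayh xjiac ljyw vkh kyxvo ibx usb bvpo ueyj qav nbhw xjr
Final line 10: usb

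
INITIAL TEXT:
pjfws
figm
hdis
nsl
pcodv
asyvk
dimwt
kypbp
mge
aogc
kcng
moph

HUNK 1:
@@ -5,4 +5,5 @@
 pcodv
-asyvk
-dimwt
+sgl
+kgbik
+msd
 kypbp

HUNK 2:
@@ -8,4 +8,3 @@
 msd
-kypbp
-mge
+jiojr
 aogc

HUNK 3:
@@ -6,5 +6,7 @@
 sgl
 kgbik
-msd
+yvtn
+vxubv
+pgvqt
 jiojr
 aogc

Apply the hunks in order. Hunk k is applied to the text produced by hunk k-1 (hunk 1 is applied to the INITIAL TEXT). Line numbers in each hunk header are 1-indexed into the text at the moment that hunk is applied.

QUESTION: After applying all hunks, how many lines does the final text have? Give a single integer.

Hunk 1: at line 5 remove [asyvk,dimwt] add [sgl,kgbik,msd] -> 13 lines: pjfws figm hdis nsl pcodv sgl kgbik msd kypbp mge aogc kcng moph
Hunk 2: at line 8 remove [kypbp,mge] add [jiojr] -> 12 lines: pjfws figm hdis nsl pcodv sgl kgbik msd jiojr aogc kcng moph
Hunk 3: at line 6 remove [msd] add [yvtn,vxubv,pgvqt] -> 14 lines: pjfws figm hdis nsl pcodv sgl kgbik yvtn vxubv pgvqt jiojr aogc kcng moph
Final line count: 14

Answer: 14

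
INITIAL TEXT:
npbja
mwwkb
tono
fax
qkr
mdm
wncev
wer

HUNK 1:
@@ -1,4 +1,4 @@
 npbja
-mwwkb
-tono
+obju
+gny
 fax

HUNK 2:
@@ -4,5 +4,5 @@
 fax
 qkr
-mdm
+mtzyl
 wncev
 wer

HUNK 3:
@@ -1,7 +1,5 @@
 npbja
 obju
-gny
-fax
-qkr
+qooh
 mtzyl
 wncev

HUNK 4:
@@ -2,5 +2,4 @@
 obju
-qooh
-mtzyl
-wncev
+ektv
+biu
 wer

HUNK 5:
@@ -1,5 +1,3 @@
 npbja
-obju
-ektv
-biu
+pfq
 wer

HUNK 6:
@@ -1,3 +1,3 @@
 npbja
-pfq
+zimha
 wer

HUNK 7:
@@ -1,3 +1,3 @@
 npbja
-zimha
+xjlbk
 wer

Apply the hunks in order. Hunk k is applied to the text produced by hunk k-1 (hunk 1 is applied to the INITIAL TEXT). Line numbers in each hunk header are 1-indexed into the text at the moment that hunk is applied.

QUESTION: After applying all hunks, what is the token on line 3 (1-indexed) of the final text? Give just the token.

Hunk 1: at line 1 remove [mwwkb,tono] add [obju,gny] -> 8 lines: npbja obju gny fax qkr mdm wncev wer
Hunk 2: at line 4 remove [mdm] add [mtzyl] -> 8 lines: npbja obju gny fax qkr mtzyl wncev wer
Hunk 3: at line 1 remove [gny,fax,qkr] add [qooh] -> 6 lines: npbja obju qooh mtzyl wncev wer
Hunk 4: at line 2 remove [qooh,mtzyl,wncev] add [ektv,biu] -> 5 lines: npbja obju ektv biu wer
Hunk 5: at line 1 remove [obju,ektv,biu] add [pfq] -> 3 lines: npbja pfq wer
Hunk 6: at line 1 remove [pfq] add [zimha] -> 3 lines: npbja zimha wer
Hunk 7: at line 1 remove [zimha] add [xjlbk] -> 3 lines: npbja xjlbk wer
Final line 3: wer

Answer: wer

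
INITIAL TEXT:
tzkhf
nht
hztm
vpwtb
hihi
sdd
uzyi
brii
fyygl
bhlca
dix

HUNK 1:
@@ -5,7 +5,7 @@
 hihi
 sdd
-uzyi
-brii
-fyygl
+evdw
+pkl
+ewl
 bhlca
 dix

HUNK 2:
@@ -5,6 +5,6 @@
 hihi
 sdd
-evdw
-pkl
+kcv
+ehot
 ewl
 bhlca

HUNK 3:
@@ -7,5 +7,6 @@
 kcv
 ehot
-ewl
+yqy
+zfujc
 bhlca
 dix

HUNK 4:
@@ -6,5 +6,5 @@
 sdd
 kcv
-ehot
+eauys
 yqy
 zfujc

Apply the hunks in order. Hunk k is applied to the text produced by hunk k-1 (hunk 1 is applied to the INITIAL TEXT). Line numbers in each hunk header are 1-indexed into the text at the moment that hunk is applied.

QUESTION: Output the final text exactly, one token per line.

Answer: tzkhf
nht
hztm
vpwtb
hihi
sdd
kcv
eauys
yqy
zfujc
bhlca
dix

Derivation:
Hunk 1: at line 5 remove [uzyi,brii,fyygl] add [evdw,pkl,ewl] -> 11 lines: tzkhf nht hztm vpwtb hihi sdd evdw pkl ewl bhlca dix
Hunk 2: at line 5 remove [evdw,pkl] add [kcv,ehot] -> 11 lines: tzkhf nht hztm vpwtb hihi sdd kcv ehot ewl bhlca dix
Hunk 3: at line 7 remove [ewl] add [yqy,zfujc] -> 12 lines: tzkhf nht hztm vpwtb hihi sdd kcv ehot yqy zfujc bhlca dix
Hunk 4: at line 6 remove [ehot] add [eauys] -> 12 lines: tzkhf nht hztm vpwtb hihi sdd kcv eauys yqy zfujc bhlca dix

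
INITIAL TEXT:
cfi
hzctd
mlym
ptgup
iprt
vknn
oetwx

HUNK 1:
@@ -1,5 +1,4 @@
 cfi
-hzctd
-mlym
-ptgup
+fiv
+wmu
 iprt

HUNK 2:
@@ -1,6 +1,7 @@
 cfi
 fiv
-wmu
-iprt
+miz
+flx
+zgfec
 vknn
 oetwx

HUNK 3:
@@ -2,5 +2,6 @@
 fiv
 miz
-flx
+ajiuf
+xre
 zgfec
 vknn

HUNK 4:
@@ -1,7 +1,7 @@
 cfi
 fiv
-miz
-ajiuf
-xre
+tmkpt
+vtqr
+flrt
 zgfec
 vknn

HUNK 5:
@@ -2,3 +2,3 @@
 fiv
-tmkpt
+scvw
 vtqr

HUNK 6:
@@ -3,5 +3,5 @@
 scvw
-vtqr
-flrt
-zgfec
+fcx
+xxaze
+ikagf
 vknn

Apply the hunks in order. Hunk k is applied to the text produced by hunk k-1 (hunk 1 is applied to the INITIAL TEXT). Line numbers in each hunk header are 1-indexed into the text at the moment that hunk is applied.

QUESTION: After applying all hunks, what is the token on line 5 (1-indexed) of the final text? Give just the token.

Answer: xxaze

Derivation:
Hunk 1: at line 1 remove [hzctd,mlym,ptgup] add [fiv,wmu] -> 6 lines: cfi fiv wmu iprt vknn oetwx
Hunk 2: at line 1 remove [wmu,iprt] add [miz,flx,zgfec] -> 7 lines: cfi fiv miz flx zgfec vknn oetwx
Hunk 3: at line 2 remove [flx] add [ajiuf,xre] -> 8 lines: cfi fiv miz ajiuf xre zgfec vknn oetwx
Hunk 4: at line 1 remove [miz,ajiuf,xre] add [tmkpt,vtqr,flrt] -> 8 lines: cfi fiv tmkpt vtqr flrt zgfec vknn oetwx
Hunk 5: at line 2 remove [tmkpt] add [scvw] -> 8 lines: cfi fiv scvw vtqr flrt zgfec vknn oetwx
Hunk 6: at line 3 remove [vtqr,flrt,zgfec] add [fcx,xxaze,ikagf] -> 8 lines: cfi fiv scvw fcx xxaze ikagf vknn oetwx
Final line 5: xxaze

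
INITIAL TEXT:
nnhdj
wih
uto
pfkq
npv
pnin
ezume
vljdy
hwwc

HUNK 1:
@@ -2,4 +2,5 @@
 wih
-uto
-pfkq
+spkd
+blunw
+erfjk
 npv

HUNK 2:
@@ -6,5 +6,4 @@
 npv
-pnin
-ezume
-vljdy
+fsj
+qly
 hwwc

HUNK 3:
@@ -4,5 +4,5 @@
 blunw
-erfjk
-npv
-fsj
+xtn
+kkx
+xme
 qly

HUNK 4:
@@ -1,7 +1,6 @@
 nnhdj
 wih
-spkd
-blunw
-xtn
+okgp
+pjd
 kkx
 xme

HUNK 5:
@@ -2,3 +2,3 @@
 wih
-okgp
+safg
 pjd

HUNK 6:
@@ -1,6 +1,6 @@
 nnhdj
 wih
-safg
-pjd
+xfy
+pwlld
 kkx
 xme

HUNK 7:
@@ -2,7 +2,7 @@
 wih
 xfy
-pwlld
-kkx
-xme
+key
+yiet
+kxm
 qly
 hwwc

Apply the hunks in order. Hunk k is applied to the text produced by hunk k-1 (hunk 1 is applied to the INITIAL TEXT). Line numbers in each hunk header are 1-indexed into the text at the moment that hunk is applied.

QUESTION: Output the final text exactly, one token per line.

Hunk 1: at line 2 remove [uto,pfkq] add [spkd,blunw,erfjk] -> 10 lines: nnhdj wih spkd blunw erfjk npv pnin ezume vljdy hwwc
Hunk 2: at line 6 remove [pnin,ezume,vljdy] add [fsj,qly] -> 9 lines: nnhdj wih spkd blunw erfjk npv fsj qly hwwc
Hunk 3: at line 4 remove [erfjk,npv,fsj] add [xtn,kkx,xme] -> 9 lines: nnhdj wih spkd blunw xtn kkx xme qly hwwc
Hunk 4: at line 1 remove [spkd,blunw,xtn] add [okgp,pjd] -> 8 lines: nnhdj wih okgp pjd kkx xme qly hwwc
Hunk 5: at line 2 remove [okgp] add [safg] -> 8 lines: nnhdj wih safg pjd kkx xme qly hwwc
Hunk 6: at line 1 remove [safg,pjd] add [xfy,pwlld] -> 8 lines: nnhdj wih xfy pwlld kkx xme qly hwwc
Hunk 7: at line 2 remove [pwlld,kkx,xme] add [key,yiet,kxm] -> 8 lines: nnhdj wih xfy key yiet kxm qly hwwc

Answer: nnhdj
wih
xfy
key
yiet
kxm
qly
hwwc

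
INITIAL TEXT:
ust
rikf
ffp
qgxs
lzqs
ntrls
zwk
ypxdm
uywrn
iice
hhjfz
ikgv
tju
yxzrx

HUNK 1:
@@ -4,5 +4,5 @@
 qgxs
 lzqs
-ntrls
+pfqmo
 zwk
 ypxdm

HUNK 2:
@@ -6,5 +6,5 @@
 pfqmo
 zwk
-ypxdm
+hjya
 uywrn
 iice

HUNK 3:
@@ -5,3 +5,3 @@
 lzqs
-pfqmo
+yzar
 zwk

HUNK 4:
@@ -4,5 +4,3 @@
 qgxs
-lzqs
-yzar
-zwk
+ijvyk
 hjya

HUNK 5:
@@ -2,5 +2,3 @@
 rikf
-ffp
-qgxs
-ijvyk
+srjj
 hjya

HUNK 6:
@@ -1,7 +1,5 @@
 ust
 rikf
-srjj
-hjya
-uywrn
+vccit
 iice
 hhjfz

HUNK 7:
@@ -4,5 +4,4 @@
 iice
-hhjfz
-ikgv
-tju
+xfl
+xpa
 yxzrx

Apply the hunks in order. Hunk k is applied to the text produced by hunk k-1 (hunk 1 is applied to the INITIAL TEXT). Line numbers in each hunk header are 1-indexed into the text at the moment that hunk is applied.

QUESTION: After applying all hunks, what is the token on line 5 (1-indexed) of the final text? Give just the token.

Answer: xfl

Derivation:
Hunk 1: at line 4 remove [ntrls] add [pfqmo] -> 14 lines: ust rikf ffp qgxs lzqs pfqmo zwk ypxdm uywrn iice hhjfz ikgv tju yxzrx
Hunk 2: at line 6 remove [ypxdm] add [hjya] -> 14 lines: ust rikf ffp qgxs lzqs pfqmo zwk hjya uywrn iice hhjfz ikgv tju yxzrx
Hunk 3: at line 5 remove [pfqmo] add [yzar] -> 14 lines: ust rikf ffp qgxs lzqs yzar zwk hjya uywrn iice hhjfz ikgv tju yxzrx
Hunk 4: at line 4 remove [lzqs,yzar,zwk] add [ijvyk] -> 12 lines: ust rikf ffp qgxs ijvyk hjya uywrn iice hhjfz ikgv tju yxzrx
Hunk 5: at line 2 remove [ffp,qgxs,ijvyk] add [srjj] -> 10 lines: ust rikf srjj hjya uywrn iice hhjfz ikgv tju yxzrx
Hunk 6: at line 1 remove [srjj,hjya,uywrn] add [vccit] -> 8 lines: ust rikf vccit iice hhjfz ikgv tju yxzrx
Hunk 7: at line 4 remove [hhjfz,ikgv,tju] add [xfl,xpa] -> 7 lines: ust rikf vccit iice xfl xpa yxzrx
Final line 5: xfl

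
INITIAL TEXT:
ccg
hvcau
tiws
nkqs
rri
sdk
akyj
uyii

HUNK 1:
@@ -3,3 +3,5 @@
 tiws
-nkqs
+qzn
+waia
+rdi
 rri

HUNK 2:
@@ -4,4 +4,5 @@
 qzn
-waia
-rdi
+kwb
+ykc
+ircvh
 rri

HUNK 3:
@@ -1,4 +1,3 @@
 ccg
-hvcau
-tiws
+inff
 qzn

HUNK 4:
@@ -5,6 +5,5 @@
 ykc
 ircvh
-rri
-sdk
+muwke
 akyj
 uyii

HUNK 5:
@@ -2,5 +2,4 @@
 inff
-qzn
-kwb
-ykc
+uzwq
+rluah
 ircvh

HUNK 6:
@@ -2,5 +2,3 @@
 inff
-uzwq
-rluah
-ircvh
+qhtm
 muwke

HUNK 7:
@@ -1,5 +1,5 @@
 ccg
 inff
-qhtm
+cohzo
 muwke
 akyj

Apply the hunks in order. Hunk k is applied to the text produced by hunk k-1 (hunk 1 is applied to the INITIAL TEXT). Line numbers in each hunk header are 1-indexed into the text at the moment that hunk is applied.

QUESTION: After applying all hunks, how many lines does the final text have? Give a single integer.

Answer: 6

Derivation:
Hunk 1: at line 3 remove [nkqs] add [qzn,waia,rdi] -> 10 lines: ccg hvcau tiws qzn waia rdi rri sdk akyj uyii
Hunk 2: at line 4 remove [waia,rdi] add [kwb,ykc,ircvh] -> 11 lines: ccg hvcau tiws qzn kwb ykc ircvh rri sdk akyj uyii
Hunk 3: at line 1 remove [hvcau,tiws] add [inff] -> 10 lines: ccg inff qzn kwb ykc ircvh rri sdk akyj uyii
Hunk 4: at line 5 remove [rri,sdk] add [muwke] -> 9 lines: ccg inff qzn kwb ykc ircvh muwke akyj uyii
Hunk 5: at line 2 remove [qzn,kwb,ykc] add [uzwq,rluah] -> 8 lines: ccg inff uzwq rluah ircvh muwke akyj uyii
Hunk 6: at line 2 remove [uzwq,rluah,ircvh] add [qhtm] -> 6 lines: ccg inff qhtm muwke akyj uyii
Hunk 7: at line 1 remove [qhtm] add [cohzo] -> 6 lines: ccg inff cohzo muwke akyj uyii
Final line count: 6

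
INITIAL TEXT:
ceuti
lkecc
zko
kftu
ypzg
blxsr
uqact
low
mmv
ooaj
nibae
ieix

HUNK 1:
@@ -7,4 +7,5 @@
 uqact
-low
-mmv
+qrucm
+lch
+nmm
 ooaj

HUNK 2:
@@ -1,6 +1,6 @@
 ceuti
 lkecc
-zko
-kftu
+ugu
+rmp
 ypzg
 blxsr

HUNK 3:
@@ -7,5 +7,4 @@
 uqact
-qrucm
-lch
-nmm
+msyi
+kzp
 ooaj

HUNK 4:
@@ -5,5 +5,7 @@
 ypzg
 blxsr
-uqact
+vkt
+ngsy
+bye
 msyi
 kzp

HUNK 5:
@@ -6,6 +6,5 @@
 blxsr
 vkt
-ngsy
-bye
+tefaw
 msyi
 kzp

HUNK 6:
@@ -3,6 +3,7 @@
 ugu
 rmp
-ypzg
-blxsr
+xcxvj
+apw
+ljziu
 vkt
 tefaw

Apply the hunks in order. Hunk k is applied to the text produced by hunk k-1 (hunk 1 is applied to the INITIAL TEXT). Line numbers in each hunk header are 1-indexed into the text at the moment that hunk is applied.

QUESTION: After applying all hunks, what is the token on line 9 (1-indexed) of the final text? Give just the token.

Hunk 1: at line 7 remove [low,mmv] add [qrucm,lch,nmm] -> 13 lines: ceuti lkecc zko kftu ypzg blxsr uqact qrucm lch nmm ooaj nibae ieix
Hunk 2: at line 1 remove [zko,kftu] add [ugu,rmp] -> 13 lines: ceuti lkecc ugu rmp ypzg blxsr uqact qrucm lch nmm ooaj nibae ieix
Hunk 3: at line 7 remove [qrucm,lch,nmm] add [msyi,kzp] -> 12 lines: ceuti lkecc ugu rmp ypzg blxsr uqact msyi kzp ooaj nibae ieix
Hunk 4: at line 5 remove [uqact] add [vkt,ngsy,bye] -> 14 lines: ceuti lkecc ugu rmp ypzg blxsr vkt ngsy bye msyi kzp ooaj nibae ieix
Hunk 5: at line 6 remove [ngsy,bye] add [tefaw] -> 13 lines: ceuti lkecc ugu rmp ypzg blxsr vkt tefaw msyi kzp ooaj nibae ieix
Hunk 6: at line 3 remove [ypzg,blxsr] add [xcxvj,apw,ljziu] -> 14 lines: ceuti lkecc ugu rmp xcxvj apw ljziu vkt tefaw msyi kzp ooaj nibae ieix
Final line 9: tefaw

Answer: tefaw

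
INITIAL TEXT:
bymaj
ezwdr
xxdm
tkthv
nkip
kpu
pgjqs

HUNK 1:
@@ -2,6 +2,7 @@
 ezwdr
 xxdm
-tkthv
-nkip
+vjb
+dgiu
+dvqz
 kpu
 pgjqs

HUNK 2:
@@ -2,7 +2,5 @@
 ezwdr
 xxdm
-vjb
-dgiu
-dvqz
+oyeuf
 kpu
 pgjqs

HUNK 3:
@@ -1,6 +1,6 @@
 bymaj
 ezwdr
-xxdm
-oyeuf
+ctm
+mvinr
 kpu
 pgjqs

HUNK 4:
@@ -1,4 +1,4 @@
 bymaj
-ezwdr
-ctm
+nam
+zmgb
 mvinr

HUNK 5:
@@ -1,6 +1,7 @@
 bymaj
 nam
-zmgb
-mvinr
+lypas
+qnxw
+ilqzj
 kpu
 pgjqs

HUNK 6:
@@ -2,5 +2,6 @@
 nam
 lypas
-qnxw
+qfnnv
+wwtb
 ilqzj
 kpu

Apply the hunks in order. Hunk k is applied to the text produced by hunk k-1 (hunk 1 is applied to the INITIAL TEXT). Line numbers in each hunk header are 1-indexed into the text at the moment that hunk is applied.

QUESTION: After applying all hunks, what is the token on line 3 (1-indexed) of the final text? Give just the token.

Answer: lypas

Derivation:
Hunk 1: at line 2 remove [tkthv,nkip] add [vjb,dgiu,dvqz] -> 8 lines: bymaj ezwdr xxdm vjb dgiu dvqz kpu pgjqs
Hunk 2: at line 2 remove [vjb,dgiu,dvqz] add [oyeuf] -> 6 lines: bymaj ezwdr xxdm oyeuf kpu pgjqs
Hunk 3: at line 1 remove [xxdm,oyeuf] add [ctm,mvinr] -> 6 lines: bymaj ezwdr ctm mvinr kpu pgjqs
Hunk 4: at line 1 remove [ezwdr,ctm] add [nam,zmgb] -> 6 lines: bymaj nam zmgb mvinr kpu pgjqs
Hunk 5: at line 1 remove [zmgb,mvinr] add [lypas,qnxw,ilqzj] -> 7 lines: bymaj nam lypas qnxw ilqzj kpu pgjqs
Hunk 6: at line 2 remove [qnxw] add [qfnnv,wwtb] -> 8 lines: bymaj nam lypas qfnnv wwtb ilqzj kpu pgjqs
Final line 3: lypas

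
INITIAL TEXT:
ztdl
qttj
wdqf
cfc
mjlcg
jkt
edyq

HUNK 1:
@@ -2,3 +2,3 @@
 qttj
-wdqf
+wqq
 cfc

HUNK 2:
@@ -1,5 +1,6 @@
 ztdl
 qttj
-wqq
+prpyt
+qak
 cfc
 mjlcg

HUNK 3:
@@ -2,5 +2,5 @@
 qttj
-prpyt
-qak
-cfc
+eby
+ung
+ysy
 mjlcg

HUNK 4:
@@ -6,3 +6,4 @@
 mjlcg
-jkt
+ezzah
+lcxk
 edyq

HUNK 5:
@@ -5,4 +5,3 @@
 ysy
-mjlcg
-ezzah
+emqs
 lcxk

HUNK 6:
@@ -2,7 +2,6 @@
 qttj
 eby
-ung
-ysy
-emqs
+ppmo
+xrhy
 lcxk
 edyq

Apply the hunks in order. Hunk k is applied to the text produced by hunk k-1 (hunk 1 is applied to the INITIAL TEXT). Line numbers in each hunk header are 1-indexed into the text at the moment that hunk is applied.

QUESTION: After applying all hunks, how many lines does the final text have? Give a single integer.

Hunk 1: at line 2 remove [wdqf] add [wqq] -> 7 lines: ztdl qttj wqq cfc mjlcg jkt edyq
Hunk 2: at line 1 remove [wqq] add [prpyt,qak] -> 8 lines: ztdl qttj prpyt qak cfc mjlcg jkt edyq
Hunk 3: at line 2 remove [prpyt,qak,cfc] add [eby,ung,ysy] -> 8 lines: ztdl qttj eby ung ysy mjlcg jkt edyq
Hunk 4: at line 6 remove [jkt] add [ezzah,lcxk] -> 9 lines: ztdl qttj eby ung ysy mjlcg ezzah lcxk edyq
Hunk 5: at line 5 remove [mjlcg,ezzah] add [emqs] -> 8 lines: ztdl qttj eby ung ysy emqs lcxk edyq
Hunk 6: at line 2 remove [ung,ysy,emqs] add [ppmo,xrhy] -> 7 lines: ztdl qttj eby ppmo xrhy lcxk edyq
Final line count: 7

Answer: 7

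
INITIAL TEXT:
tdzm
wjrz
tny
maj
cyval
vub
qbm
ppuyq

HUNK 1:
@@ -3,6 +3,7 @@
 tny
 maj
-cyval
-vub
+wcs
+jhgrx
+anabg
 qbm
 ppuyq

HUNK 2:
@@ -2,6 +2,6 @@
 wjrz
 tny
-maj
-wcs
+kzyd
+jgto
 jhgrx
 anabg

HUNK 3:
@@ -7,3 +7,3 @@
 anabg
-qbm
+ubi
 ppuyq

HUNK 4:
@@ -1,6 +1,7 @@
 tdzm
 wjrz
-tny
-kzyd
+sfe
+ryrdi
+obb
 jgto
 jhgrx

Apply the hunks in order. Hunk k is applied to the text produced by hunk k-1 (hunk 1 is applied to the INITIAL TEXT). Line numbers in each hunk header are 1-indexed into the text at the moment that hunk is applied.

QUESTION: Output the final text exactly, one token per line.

Answer: tdzm
wjrz
sfe
ryrdi
obb
jgto
jhgrx
anabg
ubi
ppuyq

Derivation:
Hunk 1: at line 3 remove [cyval,vub] add [wcs,jhgrx,anabg] -> 9 lines: tdzm wjrz tny maj wcs jhgrx anabg qbm ppuyq
Hunk 2: at line 2 remove [maj,wcs] add [kzyd,jgto] -> 9 lines: tdzm wjrz tny kzyd jgto jhgrx anabg qbm ppuyq
Hunk 3: at line 7 remove [qbm] add [ubi] -> 9 lines: tdzm wjrz tny kzyd jgto jhgrx anabg ubi ppuyq
Hunk 4: at line 1 remove [tny,kzyd] add [sfe,ryrdi,obb] -> 10 lines: tdzm wjrz sfe ryrdi obb jgto jhgrx anabg ubi ppuyq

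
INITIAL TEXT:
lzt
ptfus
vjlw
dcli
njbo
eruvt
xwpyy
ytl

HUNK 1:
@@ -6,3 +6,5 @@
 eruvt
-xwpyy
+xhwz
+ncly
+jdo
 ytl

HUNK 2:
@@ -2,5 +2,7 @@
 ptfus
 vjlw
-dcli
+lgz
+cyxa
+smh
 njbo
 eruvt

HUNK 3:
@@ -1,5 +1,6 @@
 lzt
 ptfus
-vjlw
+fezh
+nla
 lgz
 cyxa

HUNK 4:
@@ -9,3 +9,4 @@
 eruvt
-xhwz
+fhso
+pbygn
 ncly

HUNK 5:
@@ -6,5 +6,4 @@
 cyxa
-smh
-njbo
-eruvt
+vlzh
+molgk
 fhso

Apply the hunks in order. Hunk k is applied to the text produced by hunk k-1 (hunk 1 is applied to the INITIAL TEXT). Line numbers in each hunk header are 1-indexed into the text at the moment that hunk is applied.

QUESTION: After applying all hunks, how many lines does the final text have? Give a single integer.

Answer: 13

Derivation:
Hunk 1: at line 6 remove [xwpyy] add [xhwz,ncly,jdo] -> 10 lines: lzt ptfus vjlw dcli njbo eruvt xhwz ncly jdo ytl
Hunk 2: at line 2 remove [dcli] add [lgz,cyxa,smh] -> 12 lines: lzt ptfus vjlw lgz cyxa smh njbo eruvt xhwz ncly jdo ytl
Hunk 3: at line 1 remove [vjlw] add [fezh,nla] -> 13 lines: lzt ptfus fezh nla lgz cyxa smh njbo eruvt xhwz ncly jdo ytl
Hunk 4: at line 9 remove [xhwz] add [fhso,pbygn] -> 14 lines: lzt ptfus fezh nla lgz cyxa smh njbo eruvt fhso pbygn ncly jdo ytl
Hunk 5: at line 6 remove [smh,njbo,eruvt] add [vlzh,molgk] -> 13 lines: lzt ptfus fezh nla lgz cyxa vlzh molgk fhso pbygn ncly jdo ytl
Final line count: 13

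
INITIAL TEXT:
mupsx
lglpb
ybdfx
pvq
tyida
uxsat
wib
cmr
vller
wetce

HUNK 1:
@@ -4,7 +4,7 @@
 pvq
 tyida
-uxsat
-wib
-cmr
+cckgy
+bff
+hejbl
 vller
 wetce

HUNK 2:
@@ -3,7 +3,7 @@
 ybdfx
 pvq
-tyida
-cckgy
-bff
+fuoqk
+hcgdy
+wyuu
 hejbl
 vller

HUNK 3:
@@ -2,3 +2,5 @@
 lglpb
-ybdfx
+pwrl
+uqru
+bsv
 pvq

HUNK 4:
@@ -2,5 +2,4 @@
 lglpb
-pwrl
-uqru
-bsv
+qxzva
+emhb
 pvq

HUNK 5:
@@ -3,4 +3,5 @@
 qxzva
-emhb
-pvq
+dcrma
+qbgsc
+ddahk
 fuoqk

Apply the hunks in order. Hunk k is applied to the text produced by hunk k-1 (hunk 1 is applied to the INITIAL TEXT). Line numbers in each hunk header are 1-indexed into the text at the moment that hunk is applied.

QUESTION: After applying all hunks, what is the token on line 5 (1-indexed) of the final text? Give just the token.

Hunk 1: at line 4 remove [uxsat,wib,cmr] add [cckgy,bff,hejbl] -> 10 lines: mupsx lglpb ybdfx pvq tyida cckgy bff hejbl vller wetce
Hunk 2: at line 3 remove [tyida,cckgy,bff] add [fuoqk,hcgdy,wyuu] -> 10 lines: mupsx lglpb ybdfx pvq fuoqk hcgdy wyuu hejbl vller wetce
Hunk 3: at line 2 remove [ybdfx] add [pwrl,uqru,bsv] -> 12 lines: mupsx lglpb pwrl uqru bsv pvq fuoqk hcgdy wyuu hejbl vller wetce
Hunk 4: at line 2 remove [pwrl,uqru,bsv] add [qxzva,emhb] -> 11 lines: mupsx lglpb qxzva emhb pvq fuoqk hcgdy wyuu hejbl vller wetce
Hunk 5: at line 3 remove [emhb,pvq] add [dcrma,qbgsc,ddahk] -> 12 lines: mupsx lglpb qxzva dcrma qbgsc ddahk fuoqk hcgdy wyuu hejbl vller wetce
Final line 5: qbgsc

Answer: qbgsc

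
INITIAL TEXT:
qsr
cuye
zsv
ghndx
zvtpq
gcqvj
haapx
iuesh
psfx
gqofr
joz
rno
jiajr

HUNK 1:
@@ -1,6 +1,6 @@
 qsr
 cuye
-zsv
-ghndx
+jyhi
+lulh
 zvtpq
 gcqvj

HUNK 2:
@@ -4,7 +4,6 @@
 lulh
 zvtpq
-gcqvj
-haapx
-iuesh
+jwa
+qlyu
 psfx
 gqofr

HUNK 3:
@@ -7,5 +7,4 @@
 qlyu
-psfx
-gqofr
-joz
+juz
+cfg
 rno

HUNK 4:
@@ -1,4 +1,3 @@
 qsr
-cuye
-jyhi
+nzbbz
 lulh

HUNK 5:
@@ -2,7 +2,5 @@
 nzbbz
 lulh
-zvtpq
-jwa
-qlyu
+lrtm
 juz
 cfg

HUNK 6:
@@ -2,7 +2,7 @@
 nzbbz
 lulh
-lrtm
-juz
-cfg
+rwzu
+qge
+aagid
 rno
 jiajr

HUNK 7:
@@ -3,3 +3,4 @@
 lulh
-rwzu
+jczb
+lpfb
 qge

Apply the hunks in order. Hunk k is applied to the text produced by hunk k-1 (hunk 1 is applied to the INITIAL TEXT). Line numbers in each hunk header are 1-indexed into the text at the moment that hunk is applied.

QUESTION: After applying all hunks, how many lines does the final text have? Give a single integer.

Answer: 9

Derivation:
Hunk 1: at line 1 remove [zsv,ghndx] add [jyhi,lulh] -> 13 lines: qsr cuye jyhi lulh zvtpq gcqvj haapx iuesh psfx gqofr joz rno jiajr
Hunk 2: at line 4 remove [gcqvj,haapx,iuesh] add [jwa,qlyu] -> 12 lines: qsr cuye jyhi lulh zvtpq jwa qlyu psfx gqofr joz rno jiajr
Hunk 3: at line 7 remove [psfx,gqofr,joz] add [juz,cfg] -> 11 lines: qsr cuye jyhi lulh zvtpq jwa qlyu juz cfg rno jiajr
Hunk 4: at line 1 remove [cuye,jyhi] add [nzbbz] -> 10 lines: qsr nzbbz lulh zvtpq jwa qlyu juz cfg rno jiajr
Hunk 5: at line 2 remove [zvtpq,jwa,qlyu] add [lrtm] -> 8 lines: qsr nzbbz lulh lrtm juz cfg rno jiajr
Hunk 6: at line 2 remove [lrtm,juz,cfg] add [rwzu,qge,aagid] -> 8 lines: qsr nzbbz lulh rwzu qge aagid rno jiajr
Hunk 7: at line 3 remove [rwzu] add [jczb,lpfb] -> 9 lines: qsr nzbbz lulh jczb lpfb qge aagid rno jiajr
Final line count: 9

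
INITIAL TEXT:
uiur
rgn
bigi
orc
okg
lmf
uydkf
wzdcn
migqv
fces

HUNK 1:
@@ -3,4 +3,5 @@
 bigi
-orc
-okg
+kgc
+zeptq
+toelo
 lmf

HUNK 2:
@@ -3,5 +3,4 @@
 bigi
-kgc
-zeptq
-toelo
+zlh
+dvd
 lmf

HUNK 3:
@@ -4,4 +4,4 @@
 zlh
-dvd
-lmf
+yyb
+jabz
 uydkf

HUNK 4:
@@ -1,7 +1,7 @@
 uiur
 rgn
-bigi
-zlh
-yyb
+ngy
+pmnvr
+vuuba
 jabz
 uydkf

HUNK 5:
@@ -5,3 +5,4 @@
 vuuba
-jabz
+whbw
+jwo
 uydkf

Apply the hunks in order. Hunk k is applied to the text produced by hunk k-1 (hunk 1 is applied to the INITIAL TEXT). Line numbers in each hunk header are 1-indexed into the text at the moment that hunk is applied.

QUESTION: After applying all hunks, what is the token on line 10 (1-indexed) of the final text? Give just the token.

Answer: migqv

Derivation:
Hunk 1: at line 3 remove [orc,okg] add [kgc,zeptq,toelo] -> 11 lines: uiur rgn bigi kgc zeptq toelo lmf uydkf wzdcn migqv fces
Hunk 2: at line 3 remove [kgc,zeptq,toelo] add [zlh,dvd] -> 10 lines: uiur rgn bigi zlh dvd lmf uydkf wzdcn migqv fces
Hunk 3: at line 4 remove [dvd,lmf] add [yyb,jabz] -> 10 lines: uiur rgn bigi zlh yyb jabz uydkf wzdcn migqv fces
Hunk 4: at line 1 remove [bigi,zlh,yyb] add [ngy,pmnvr,vuuba] -> 10 lines: uiur rgn ngy pmnvr vuuba jabz uydkf wzdcn migqv fces
Hunk 5: at line 5 remove [jabz] add [whbw,jwo] -> 11 lines: uiur rgn ngy pmnvr vuuba whbw jwo uydkf wzdcn migqv fces
Final line 10: migqv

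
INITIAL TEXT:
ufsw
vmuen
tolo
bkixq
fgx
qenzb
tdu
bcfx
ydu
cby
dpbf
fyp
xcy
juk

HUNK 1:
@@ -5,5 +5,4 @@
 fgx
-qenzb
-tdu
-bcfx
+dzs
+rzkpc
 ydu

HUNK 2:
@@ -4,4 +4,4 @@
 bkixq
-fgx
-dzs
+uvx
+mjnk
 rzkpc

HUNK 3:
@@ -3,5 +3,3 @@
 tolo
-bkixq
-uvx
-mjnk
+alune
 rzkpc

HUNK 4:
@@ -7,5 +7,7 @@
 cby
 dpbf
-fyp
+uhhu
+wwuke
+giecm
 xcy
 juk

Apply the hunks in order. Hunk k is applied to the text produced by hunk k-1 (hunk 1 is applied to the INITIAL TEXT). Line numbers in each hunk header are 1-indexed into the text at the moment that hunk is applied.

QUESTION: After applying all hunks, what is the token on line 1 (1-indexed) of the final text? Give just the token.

Hunk 1: at line 5 remove [qenzb,tdu,bcfx] add [dzs,rzkpc] -> 13 lines: ufsw vmuen tolo bkixq fgx dzs rzkpc ydu cby dpbf fyp xcy juk
Hunk 2: at line 4 remove [fgx,dzs] add [uvx,mjnk] -> 13 lines: ufsw vmuen tolo bkixq uvx mjnk rzkpc ydu cby dpbf fyp xcy juk
Hunk 3: at line 3 remove [bkixq,uvx,mjnk] add [alune] -> 11 lines: ufsw vmuen tolo alune rzkpc ydu cby dpbf fyp xcy juk
Hunk 4: at line 7 remove [fyp] add [uhhu,wwuke,giecm] -> 13 lines: ufsw vmuen tolo alune rzkpc ydu cby dpbf uhhu wwuke giecm xcy juk
Final line 1: ufsw

Answer: ufsw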